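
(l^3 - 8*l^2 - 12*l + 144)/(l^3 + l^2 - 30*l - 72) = (l - 6)/(l + 3)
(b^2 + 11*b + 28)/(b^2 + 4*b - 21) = (b + 4)/(b - 3)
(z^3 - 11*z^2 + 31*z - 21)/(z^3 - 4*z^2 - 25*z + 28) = (z - 3)/(z + 4)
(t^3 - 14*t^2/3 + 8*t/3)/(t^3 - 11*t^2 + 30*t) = (3*t^2 - 14*t + 8)/(3*(t^2 - 11*t + 30))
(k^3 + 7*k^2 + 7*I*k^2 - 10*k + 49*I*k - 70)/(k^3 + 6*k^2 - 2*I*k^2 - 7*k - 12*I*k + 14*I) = (k^2 + 7*I*k - 10)/(k^2 - k*(1 + 2*I) + 2*I)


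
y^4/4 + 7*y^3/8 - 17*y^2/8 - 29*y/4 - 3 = (y/4 + 1)*(y - 3)*(y + 1/2)*(y + 2)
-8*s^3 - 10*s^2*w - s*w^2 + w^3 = (-4*s + w)*(s + w)*(2*s + w)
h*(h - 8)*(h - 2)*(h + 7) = h^4 - 3*h^3 - 54*h^2 + 112*h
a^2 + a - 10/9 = (a - 2/3)*(a + 5/3)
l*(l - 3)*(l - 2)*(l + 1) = l^4 - 4*l^3 + l^2 + 6*l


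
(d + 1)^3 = d^3 + 3*d^2 + 3*d + 1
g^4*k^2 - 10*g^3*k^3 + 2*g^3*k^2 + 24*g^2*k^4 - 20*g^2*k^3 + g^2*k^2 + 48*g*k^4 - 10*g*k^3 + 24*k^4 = (g - 6*k)*(g - 4*k)*(g*k + k)^2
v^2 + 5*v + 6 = (v + 2)*(v + 3)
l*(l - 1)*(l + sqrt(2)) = l^3 - l^2 + sqrt(2)*l^2 - sqrt(2)*l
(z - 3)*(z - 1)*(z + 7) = z^3 + 3*z^2 - 25*z + 21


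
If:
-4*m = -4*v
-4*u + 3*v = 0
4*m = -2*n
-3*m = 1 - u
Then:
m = -4/9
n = 8/9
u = -1/3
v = -4/9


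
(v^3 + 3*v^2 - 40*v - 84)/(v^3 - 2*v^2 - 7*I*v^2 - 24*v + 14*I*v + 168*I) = (v^2 + 9*v + 14)/(v^2 + v*(4 - 7*I) - 28*I)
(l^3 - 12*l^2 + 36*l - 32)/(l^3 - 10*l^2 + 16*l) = (l - 2)/l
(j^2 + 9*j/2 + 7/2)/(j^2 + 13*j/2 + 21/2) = (j + 1)/(j + 3)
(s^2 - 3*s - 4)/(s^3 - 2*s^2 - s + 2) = (s - 4)/(s^2 - 3*s + 2)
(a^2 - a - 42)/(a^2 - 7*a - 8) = (-a^2 + a + 42)/(-a^2 + 7*a + 8)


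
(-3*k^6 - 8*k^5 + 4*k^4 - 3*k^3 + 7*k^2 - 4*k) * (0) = 0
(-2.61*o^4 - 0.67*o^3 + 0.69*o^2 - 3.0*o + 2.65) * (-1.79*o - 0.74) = 4.6719*o^5 + 3.1307*o^4 - 0.7393*o^3 + 4.8594*o^2 - 2.5235*o - 1.961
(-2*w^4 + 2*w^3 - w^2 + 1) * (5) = -10*w^4 + 10*w^3 - 5*w^2 + 5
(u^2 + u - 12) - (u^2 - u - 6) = 2*u - 6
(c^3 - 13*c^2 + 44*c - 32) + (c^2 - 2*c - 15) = c^3 - 12*c^2 + 42*c - 47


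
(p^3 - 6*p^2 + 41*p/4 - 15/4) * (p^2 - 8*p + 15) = p^5 - 14*p^4 + 293*p^3/4 - 703*p^2/4 + 735*p/4 - 225/4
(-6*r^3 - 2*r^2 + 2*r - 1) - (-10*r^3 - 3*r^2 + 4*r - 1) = 4*r^3 + r^2 - 2*r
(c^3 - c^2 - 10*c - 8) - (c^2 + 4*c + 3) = c^3 - 2*c^2 - 14*c - 11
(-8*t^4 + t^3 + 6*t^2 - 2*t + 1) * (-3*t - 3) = 24*t^5 + 21*t^4 - 21*t^3 - 12*t^2 + 3*t - 3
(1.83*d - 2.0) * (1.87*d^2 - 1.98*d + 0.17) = 3.4221*d^3 - 7.3634*d^2 + 4.2711*d - 0.34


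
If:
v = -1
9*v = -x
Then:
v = -1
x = 9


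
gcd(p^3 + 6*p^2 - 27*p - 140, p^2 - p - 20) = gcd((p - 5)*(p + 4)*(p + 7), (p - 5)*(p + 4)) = p^2 - p - 20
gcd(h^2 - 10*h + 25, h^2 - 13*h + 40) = h - 5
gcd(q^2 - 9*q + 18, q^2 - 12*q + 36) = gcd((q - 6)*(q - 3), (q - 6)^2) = q - 6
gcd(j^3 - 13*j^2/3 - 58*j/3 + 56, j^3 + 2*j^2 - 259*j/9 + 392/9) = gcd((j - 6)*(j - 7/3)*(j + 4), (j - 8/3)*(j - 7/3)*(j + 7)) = j - 7/3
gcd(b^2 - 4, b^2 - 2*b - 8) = b + 2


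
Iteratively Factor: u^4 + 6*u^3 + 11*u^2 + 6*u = (u + 2)*(u^3 + 4*u^2 + 3*u) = (u + 1)*(u + 2)*(u^2 + 3*u) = u*(u + 1)*(u + 2)*(u + 3)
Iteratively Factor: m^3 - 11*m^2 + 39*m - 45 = (m - 5)*(m^2 - 6*m + 9) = (m - 5)*(m - 3)*(m - 3)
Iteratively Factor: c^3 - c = (c - 1)*(c^2 + c) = c*(c - 1)*(c + 1)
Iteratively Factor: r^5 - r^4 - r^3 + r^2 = (r)*(r^4 - r^3 - r^2 + r) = r*(r + 1)*(r^3 - 2*r^2 + r) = r*(r - 1)*(r + 1)*(r^2 - r) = r^2*(r - 1)*(r + 1)*(r - 1)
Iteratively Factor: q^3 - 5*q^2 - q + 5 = (q - 5)*(q^2 - 1) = (q - 5)*(q + 1)*(q - 1)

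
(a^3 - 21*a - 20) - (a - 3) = a^3 - 22*a - 17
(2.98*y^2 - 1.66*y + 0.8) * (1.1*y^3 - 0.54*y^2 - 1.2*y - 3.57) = 3.278*y^5 - 3.4352*y^4 - 1.7996*y^3 - 9.0786*y^2 + 4.9662*y - 2.856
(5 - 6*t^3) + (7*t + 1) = -6*t^3 + 7*t + 6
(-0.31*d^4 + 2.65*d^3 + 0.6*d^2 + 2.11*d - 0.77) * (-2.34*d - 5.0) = 0.7254*d^5 - 4.651*d^4 - 14.654*d^3 - 7.9374*d^2 - 8.7482*d + 3.85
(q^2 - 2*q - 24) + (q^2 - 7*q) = 2*q^2 - 9*q - 24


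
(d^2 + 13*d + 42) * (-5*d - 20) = -5*d^3 - 85*d^2 - 470*d - 840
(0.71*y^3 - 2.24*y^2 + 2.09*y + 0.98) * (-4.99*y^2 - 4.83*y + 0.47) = -3.5429*y^5 + 7.7483*y^4 + 0.723800000000001*y^3 - 16.0377*y^2 - 3.7511*y + 0.4606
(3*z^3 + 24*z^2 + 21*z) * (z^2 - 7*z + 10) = 3*z^5 + 3*z^4 - 117*z^3 + 93*z^2 + 210*z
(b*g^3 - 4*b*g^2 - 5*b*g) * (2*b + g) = 2*b^2*g^3 - 8*b^2*g^2 - 10*b^2*g + b*g^4 - 4*b*g^3 - 5*b*g^2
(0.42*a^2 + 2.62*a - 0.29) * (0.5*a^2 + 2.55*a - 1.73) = 0.21*a^4 + 2.381*a^3 + 5.8094*a^2 - 5.2721*a + 0.5017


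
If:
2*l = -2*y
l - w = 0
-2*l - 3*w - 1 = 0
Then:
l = -1/5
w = -1/5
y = 1/5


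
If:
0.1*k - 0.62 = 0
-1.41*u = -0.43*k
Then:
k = 6.20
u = 1.89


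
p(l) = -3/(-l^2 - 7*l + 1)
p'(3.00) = -0.05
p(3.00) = 0.10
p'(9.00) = 0.00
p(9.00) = 0.02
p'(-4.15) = 0.02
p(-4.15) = -0.23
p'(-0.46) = -1.14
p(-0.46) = -0.75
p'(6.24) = -0.01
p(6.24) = 0.04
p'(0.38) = -7.15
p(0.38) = 1.66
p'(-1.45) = -0.15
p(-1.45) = -0.33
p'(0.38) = -7.15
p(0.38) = 1.66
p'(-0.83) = -0.43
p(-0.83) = -0.49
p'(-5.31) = 0.11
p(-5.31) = -0.30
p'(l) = -3*(2*l + 7)/(-l^2 - 7*l + 1)^2 = 3*(-2*l - 7)/(l^2 + 7*l - 1)^2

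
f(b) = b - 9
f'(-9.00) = 1.00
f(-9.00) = -18.00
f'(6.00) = 1.00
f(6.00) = -3.00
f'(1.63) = 1.00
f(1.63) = -7.37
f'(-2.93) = 1.00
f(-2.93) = -11.93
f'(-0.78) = 1.00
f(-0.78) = -9.78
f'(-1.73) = 1.00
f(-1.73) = -10.73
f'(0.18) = 1.00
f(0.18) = -8.82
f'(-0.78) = 1.00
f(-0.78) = -9.78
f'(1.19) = 1.00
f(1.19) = -7.81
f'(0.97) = 1.00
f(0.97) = -8.03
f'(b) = 1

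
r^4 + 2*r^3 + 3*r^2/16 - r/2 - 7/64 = (r - 1/2)*(r + 1/4)*(r + 1/2)*(r + 7/4)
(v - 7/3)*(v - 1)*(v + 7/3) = v^3 - v^2 - 49*v/9 + 49/9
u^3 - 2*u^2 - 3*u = u*(u - 3)*(u + 1)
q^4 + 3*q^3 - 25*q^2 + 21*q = q*(q - 3)*(q - 1)*(q + 7)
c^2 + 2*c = c*(c + 2)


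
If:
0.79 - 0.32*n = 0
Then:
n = 2.47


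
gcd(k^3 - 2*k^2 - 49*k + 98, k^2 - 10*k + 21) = k - 7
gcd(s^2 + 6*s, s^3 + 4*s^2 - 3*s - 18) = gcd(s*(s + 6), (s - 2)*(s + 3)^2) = 1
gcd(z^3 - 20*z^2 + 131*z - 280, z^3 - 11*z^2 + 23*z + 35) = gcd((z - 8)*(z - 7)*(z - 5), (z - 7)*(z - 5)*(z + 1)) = z^2 - 12*z + 35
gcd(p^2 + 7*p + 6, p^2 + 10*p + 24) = p + 6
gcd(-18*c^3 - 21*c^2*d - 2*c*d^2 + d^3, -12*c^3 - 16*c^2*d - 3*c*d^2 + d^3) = 6*c^2 + 5*c*d - d^2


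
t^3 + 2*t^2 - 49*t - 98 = (t - 7)*(t + 2)*(t + 7)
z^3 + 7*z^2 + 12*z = z*(z + 3)*(z + 4)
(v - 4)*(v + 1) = v^2 - 3*v - 4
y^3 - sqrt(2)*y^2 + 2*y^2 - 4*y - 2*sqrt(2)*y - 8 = (y + 2)*(y - 2*sqrt(2))*(y + sqrt(2))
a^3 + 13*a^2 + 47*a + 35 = (a + 1)*(a + 5)*(a + 7)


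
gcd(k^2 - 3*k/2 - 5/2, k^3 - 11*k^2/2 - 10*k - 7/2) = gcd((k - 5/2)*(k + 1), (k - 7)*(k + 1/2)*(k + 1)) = k + 1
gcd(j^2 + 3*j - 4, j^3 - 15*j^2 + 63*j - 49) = j - 1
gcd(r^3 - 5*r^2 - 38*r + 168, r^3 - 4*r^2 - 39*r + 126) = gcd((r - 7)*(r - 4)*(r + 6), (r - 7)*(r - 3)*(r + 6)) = r^2 - r - 42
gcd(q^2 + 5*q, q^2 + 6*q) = q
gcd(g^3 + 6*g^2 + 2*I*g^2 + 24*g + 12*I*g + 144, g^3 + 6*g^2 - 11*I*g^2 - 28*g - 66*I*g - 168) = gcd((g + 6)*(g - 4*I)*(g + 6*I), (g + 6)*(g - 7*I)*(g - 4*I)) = g^2 + g*(6 - 4*I) - 24*I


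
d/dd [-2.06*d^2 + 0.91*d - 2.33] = 0.91 - 4.12*d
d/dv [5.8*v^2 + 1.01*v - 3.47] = 11.6*v + 1.01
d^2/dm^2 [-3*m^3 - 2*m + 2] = -18*m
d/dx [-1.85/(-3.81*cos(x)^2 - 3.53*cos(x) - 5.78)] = (14.097*cos(x) + 6.5305)*sin(x)/(3.81*cos(x)^2 + 3.53*cos(x) + 5.78)^2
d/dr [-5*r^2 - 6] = -10*r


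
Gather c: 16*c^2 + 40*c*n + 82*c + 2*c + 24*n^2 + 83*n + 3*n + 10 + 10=16*c^2 + c*(40*n + 84) + 24*n^2 + 86*n + 20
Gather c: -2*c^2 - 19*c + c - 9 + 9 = -2*c^2 - 18*c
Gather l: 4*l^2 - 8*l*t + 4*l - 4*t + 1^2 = 4*l^2 + l*(4 - 8*t) - 4*t + 1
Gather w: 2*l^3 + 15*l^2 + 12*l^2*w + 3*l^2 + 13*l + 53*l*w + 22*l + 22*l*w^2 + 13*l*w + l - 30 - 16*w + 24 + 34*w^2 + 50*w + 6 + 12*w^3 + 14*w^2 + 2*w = 2*l^3 + 18*l^2 + 36*l + 12*w^3 + w^2*(22*l + 48) + w*(12*l^2 + 66*l + 36)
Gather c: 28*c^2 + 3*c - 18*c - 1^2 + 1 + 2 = 28*c^2 - 15*c + 2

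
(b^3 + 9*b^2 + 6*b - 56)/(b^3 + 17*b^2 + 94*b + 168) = (b - 2)/(b + 6)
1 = 1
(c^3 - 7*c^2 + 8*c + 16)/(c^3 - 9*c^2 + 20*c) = (c^2 - 3*c - 4)/(c*(c - 5))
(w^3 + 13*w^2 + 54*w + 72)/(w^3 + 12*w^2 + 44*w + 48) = (w + 3)/(w + 2)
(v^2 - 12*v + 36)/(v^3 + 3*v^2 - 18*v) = (v^2 - 12*v + 36)/(v*(v^2 + 3*v - 18))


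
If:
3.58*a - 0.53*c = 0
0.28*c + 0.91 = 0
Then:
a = -0.48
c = -3.25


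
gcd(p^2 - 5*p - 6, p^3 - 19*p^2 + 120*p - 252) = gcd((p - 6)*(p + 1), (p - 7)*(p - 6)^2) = p - 6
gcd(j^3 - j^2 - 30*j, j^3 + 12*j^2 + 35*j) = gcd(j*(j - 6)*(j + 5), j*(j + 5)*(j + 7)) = j^2 + 5*j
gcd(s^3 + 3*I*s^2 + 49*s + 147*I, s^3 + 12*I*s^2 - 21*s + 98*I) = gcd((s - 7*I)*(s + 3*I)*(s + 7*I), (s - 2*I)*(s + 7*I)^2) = s + 7*I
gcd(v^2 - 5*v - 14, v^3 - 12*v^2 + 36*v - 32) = 1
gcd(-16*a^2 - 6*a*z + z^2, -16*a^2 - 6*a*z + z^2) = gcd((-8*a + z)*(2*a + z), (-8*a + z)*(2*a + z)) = -16*a^2 - 6*a*z + z^2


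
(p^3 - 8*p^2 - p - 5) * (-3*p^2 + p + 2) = -3*p^5 + 25*p^4 - 3*p^3 - 2*p^2 - 7*p - 10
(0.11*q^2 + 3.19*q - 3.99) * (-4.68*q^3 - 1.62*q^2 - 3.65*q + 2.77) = -0.5148*q^5 - 15.1074*q^4 + 13.1039*q^3 - 4.875*q^2 + 23.3998*q - 11.0523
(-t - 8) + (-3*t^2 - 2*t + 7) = -3*t^2 - 3*t - 1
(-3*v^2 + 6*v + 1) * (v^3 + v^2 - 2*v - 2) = -3*v^5 + 3*v^4 + 13*v^3 - 5*v^2 - 14*v - 2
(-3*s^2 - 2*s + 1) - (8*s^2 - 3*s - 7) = -11*s^2 + s + 8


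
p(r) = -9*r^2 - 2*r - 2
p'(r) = -18*r - 2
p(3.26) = -104.17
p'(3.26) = -60.68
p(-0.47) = -3.05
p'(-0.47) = 6.46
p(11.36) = -1186.17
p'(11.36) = -206.48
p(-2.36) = -47.41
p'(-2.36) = 40.48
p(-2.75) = -64.56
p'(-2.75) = 47.50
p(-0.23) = -2.02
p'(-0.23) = 2.14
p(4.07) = -159.22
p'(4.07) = -75.26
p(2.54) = -65.14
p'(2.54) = -47.72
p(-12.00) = -1274.00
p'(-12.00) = 214.00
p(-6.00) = -314.00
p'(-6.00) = 106.00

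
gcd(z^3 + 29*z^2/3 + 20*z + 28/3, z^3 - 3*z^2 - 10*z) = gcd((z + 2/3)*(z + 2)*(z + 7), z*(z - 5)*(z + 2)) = z + 2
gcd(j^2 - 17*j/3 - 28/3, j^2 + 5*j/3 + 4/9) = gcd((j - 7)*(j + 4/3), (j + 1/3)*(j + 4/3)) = j + 4/3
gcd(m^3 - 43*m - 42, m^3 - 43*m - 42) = m^3 - 43*m - 42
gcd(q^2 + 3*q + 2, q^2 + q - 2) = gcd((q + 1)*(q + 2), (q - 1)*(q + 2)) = q + 2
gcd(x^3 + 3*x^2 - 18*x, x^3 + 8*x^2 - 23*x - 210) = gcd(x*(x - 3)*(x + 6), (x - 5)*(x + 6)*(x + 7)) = x + 6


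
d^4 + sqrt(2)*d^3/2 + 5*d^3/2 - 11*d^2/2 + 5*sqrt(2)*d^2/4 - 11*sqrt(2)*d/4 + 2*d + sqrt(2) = (d - 1)*(d - 1/2)*(d + 4)*(d + sqrt(2)/2)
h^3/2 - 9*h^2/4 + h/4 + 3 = (h/2 + 1/2)*(h - 4)*(h - 3/2)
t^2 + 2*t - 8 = (t - 2)*(t + 4)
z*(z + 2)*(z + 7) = z^3 + 9*z^2 + 14*z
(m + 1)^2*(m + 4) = m^3 + 6*m^2 + 9*m + 4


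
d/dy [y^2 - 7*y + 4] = 2*y - 7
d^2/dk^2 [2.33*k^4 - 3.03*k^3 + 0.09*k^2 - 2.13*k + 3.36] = 27.96*k^2 - 18.18*k + 0.18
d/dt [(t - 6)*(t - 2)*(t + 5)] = 3*t^2 - 6*t - 28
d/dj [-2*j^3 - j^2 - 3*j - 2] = -6*j^2 - 2*j - 3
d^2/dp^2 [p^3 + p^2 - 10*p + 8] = 6*p + 2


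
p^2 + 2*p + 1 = (p + 1)^2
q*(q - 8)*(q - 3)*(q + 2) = q^4 - 9*q^3 + 2*q^2 + 48*q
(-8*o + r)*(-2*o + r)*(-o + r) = -16*o^3 + 26*o^2*r - 11*o*r^2 + r^3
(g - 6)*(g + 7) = g^2 + g - 42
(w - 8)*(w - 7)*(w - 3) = w^3 - 18*w^2 + 101*w - 168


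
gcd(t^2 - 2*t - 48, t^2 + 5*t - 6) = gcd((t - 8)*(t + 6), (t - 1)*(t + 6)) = t + 6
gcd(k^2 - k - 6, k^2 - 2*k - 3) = k - 3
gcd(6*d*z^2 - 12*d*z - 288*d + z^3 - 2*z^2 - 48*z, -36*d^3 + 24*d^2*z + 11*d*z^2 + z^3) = 6*d + z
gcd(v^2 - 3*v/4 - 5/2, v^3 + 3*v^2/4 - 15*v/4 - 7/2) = v - 2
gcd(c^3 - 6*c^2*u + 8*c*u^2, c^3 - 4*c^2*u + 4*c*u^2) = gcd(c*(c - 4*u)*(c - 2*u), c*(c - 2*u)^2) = -c^2 + 2*c*u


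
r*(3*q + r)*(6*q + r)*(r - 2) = 18*q^2*r^2 - 36*q^2*r + 9*q*r^3 - 18*q*r^2 + r^4 - 2*r^3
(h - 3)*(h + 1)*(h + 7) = h^3 + 5*h^2 - 17*h - 21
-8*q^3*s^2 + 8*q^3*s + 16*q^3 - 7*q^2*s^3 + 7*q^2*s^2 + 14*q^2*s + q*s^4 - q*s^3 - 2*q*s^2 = (-8*q + s)*(q + s)*(s - 2)*(q*s + q)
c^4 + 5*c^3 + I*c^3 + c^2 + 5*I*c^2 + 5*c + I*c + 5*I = (c + 5)*(c - I)*(c + I)^2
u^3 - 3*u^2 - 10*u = u*(u - 5)*(u + 2)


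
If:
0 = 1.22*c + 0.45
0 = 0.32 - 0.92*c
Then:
No Solution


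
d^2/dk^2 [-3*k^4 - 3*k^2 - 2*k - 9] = -36*k^2 - 6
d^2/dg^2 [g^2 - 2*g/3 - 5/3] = 2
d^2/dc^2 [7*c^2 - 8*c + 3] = 14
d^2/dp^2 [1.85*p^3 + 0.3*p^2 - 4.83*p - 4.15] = 11.1*p + 0.6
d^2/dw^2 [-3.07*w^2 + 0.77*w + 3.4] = -6.14000000000000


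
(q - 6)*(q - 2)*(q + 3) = q^3 - 5*q^2 - 12*q + 36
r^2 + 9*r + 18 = (r + 3)*(r + 6)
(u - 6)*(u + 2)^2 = u^3 - 2*u^2 - 20*u - 24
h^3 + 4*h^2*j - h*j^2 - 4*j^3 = (h - j)*(h + j)*(h + 4*j)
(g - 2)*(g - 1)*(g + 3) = g^3 - 7*g + 6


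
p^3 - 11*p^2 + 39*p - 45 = (p - 5)*(p - 3)^2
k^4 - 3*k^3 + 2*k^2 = k^2*(k - 2)*(k - 1)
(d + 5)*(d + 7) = d^2 + 12*d + 35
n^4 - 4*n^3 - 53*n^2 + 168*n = n*(n - 8)*(n - 3)*(n + 7)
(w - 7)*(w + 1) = w^2 - 6*w - 7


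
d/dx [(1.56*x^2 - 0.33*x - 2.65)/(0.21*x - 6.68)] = (0.3276*x^2 - 20.8416*x + 2.7609)/(0.0441*x^2 - 2.8056*x + 44.6224)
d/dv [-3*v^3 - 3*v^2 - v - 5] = -9*v^2 - 6*v - 1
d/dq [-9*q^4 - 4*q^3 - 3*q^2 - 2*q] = -36*q^3 - 12*q^2 - 6*q - 2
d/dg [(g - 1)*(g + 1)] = 2*g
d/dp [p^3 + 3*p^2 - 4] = 3*p*(p + 2)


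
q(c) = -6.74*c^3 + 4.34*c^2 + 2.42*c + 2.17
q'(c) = -20.22*c^2 + 8.68*c + 2.42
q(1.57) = -9.42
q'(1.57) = -33.79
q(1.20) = -0.32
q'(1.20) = -16.28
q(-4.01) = 496.86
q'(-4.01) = -357.53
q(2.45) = -64.97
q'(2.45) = -97.68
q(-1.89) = 58.60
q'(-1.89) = -86.21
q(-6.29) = 1835.96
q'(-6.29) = -852.16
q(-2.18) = 87.35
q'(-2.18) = -112.60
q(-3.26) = 273.92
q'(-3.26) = -240.77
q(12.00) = -10990.55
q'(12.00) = -2805.10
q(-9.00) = 5245.39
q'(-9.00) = -1713.52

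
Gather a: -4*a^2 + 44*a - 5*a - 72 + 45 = -4*a^2 + 39*a - 27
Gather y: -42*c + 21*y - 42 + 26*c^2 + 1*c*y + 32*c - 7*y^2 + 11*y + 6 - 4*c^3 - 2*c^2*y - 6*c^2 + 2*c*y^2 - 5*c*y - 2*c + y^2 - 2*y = -4*c^3 + 20*c^2 - 12*c + y^2*(2*c - 6) + y*(-2*c^2 - 4*c + 30) - 36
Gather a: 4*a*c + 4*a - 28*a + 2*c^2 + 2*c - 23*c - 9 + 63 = a*(4*c - 24) + 2*c^2 - 21*c + 54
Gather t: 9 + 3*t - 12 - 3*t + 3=0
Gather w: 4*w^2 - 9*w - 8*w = 4*w^2 - 17*w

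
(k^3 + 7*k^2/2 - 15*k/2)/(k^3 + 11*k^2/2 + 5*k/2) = (2*k - 3)/(2*k + 1)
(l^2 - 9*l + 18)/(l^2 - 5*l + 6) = (l - 6)/(l - 2)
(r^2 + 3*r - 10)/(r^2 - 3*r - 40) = (r - 2)/(r - 8)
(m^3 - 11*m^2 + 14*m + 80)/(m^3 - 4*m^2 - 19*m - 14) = (m^2 - 13*m + 40)/(m^2 - 6*m - 7)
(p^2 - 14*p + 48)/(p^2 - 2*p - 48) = (p - 6)/(p + 6)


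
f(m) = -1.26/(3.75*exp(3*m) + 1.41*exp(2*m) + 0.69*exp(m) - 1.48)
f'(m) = -1.26*(-11.25*exp(3*m) - 2.82*exp(2*m) - 0.69*exp(m))/(3.75*exp(3*m) + 1.41*exp(2*m) + 0.69*exp(m) - 1.48)^2 = (14.175*exp(2*m) + 3.5532*exp(m) + 0.8694)*exp(m)/(3.75*exp(3*m) + 1.41*exp(2*m) + 0.69*exp(m) - 1.48)^2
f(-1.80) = 0.96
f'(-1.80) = 0.18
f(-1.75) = 0.97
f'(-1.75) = 0.20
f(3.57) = -0.00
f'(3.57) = 0.00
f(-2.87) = 0.88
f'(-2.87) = 0.03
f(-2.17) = 0.91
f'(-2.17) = 0.09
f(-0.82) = 2.16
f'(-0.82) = 6.74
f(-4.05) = 0.86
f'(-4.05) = 0.01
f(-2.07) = 0.92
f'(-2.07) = 0.10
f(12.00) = 0.00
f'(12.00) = 0.00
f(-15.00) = 0.85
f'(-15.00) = 0.00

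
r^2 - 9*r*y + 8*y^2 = (r - 8*y)*(r - y)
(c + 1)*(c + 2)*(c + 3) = c^3 + 6*c^2 + 11*c + 6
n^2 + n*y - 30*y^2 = (n - 5*y)*(n + 6*y)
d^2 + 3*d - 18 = (d - 3)*(d + 6)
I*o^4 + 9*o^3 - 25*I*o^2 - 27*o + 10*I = (o - 5*I)*(o - 2*I)*(o - I)*(I*o + 1)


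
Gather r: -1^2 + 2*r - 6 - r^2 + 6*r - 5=-r^2 + 8*r - 12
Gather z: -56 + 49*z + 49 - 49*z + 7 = 0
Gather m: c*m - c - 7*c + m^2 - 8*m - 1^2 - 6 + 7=-8*c + m^2 + m*(c - 8)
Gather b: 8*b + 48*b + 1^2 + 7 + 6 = 56*b + 14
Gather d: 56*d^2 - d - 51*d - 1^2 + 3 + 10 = 56*d^2 - 52*d + 12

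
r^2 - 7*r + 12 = (r - 4)*(r - 3)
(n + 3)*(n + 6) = n^2 + 9*n + 18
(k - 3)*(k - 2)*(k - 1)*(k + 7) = k^4 + k^3 - 31*k^2 + 71*k - 42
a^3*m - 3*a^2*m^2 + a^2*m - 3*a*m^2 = a*(a - 3*m)*(a*m + m)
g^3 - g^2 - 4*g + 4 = (g - 2)*(g - 1)*(g + 2)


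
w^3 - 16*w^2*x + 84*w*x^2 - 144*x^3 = (w - 6*x)^2*(w - 4*x)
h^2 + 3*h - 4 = (h - 1)*(h + 4)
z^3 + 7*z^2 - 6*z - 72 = (z - 3)*(z + 4)*(z + 6)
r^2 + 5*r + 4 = (r + 1)*(r + 4)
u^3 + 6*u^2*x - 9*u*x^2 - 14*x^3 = (u - 2*x)*(u + x)*(u + 7*x)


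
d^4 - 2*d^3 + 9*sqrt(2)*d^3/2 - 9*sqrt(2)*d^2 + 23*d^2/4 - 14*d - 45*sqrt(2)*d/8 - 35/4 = (d - 5/2)*(d + 1/2)*(d + sqrt(2))*(d + 7*sqrt(2)/2)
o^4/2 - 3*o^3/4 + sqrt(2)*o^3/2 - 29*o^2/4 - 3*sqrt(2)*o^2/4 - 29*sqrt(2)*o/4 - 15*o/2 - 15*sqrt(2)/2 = (o/2 + 1)*(o - 5)*(o + 3/2)*(o + sqrt(2))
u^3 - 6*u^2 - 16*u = u*(u - 8)*(u + 2)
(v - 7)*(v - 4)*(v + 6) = v^3 - 5*v^2 - 38*v + 168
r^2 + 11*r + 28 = (r + 4)*(r + 7)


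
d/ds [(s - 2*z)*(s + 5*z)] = 2*s + 3*z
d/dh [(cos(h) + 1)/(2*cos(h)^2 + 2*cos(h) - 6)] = (cos(h)^2 + 2*cos(h) + 4)*sin(h)/(2*(cos(h)^2 + cos(h) - 3)^2)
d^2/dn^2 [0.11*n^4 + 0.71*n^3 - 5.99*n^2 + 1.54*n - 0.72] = 1.32*n^2 + 4.26*n - 11.98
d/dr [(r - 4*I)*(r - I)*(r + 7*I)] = 3*r^2 + 4*I*r + 31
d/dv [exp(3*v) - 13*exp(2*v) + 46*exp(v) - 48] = (3*exp(2*v) - 26*exp(v) + 46)*exp(v)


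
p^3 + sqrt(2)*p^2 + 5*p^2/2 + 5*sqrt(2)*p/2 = p*(p + 5/2)*(p + sqrt(2))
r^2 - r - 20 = (r - 5)*(r + 4)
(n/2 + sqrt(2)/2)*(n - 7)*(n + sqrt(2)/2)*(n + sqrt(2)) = n^4/2 - 7*n^3/2 + 5*sqrt(2)*n^3/4 - 35*sqrt(2)*n^2/4 + 2*n^2 - 14*n + sqrt(2)*n/2 - 7*sqrt(2)/2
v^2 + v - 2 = (v - 1)*(v + 2)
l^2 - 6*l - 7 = (l - 7)*(l + 1)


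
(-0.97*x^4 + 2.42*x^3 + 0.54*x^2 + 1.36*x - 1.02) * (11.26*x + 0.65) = -10.9222*x^5 + 26.6187*x^4 + 7.6534*x^3 + 15.6646*x^2 - 10.6012*x - 0.663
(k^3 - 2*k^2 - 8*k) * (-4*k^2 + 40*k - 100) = -4*k^5 + 48*k^4 - 148*k^3 - 120*k^2 + 800*k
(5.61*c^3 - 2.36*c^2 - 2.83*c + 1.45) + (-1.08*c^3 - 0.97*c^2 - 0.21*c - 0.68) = 4.53*c^3 - 3.33*c^2 - 3.04*c + 0.77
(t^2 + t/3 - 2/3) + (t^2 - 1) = 2*t^2 + t/3 - 5/3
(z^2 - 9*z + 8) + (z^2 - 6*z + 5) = 2*z^2 - 15*z + 13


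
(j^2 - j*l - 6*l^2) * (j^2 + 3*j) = j^4 - j^3*l + 3*j^3 - 6*j^2*l^2 - 3*j^2*l - 18*j*l^2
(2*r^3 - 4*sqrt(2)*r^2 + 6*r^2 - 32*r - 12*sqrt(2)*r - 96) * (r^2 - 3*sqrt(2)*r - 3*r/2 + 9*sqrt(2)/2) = 2*r^5 - 10*sqrt(2)*r^4 + 3*r^4 - 15*sqrt(2)*r^3 - 17*r^3 - 12*r^2 + 141*sqrt(2)*r^2 + 36*r + 144*sqrt(2)*r - 432*sqrt(2)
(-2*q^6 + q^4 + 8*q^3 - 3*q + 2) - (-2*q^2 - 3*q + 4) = -2*q^6 + q^4 + 8*q^3 + 2*q^2 - 2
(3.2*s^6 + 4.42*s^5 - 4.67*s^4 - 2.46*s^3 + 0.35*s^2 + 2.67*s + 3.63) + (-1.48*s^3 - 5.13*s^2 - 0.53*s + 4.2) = 3.2*s^6 + 4.42*s^5 - 4.67*s^4 - 3.94*s^3 - 4.78*s^2 + 2.14*s + 7.83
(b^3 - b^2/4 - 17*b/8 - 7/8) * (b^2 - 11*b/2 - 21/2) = b^5 - 23*b^4/4 - 45*b^3/4 + 215*b^2/16 + 217*b/8 + 147/16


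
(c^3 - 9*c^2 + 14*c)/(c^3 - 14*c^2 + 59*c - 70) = c/(c - 5)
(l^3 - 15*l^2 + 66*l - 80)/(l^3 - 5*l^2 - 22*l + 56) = (l^2 - 13*l + 40)/(l^2 - 3*l - 28)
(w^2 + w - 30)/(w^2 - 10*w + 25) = (w + 6)/(w - 5)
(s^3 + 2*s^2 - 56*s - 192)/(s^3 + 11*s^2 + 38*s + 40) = (s^2 - 2*s - 48)/(s^2 + 7*s + 10)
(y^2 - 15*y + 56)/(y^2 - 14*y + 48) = (y - 7)/(y - 6)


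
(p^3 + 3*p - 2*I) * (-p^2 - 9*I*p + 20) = -p^5 - 9*I*p^4 + 17*p^3 - 25*I*p^2 + 42*p - 40*I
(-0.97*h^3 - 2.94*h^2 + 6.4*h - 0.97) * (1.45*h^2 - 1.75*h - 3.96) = -1.4065*h^5 - 2.5655*h^4 + 18.2662*h^3 - 0.9641*h^2 - 23.6465*h + 3.8412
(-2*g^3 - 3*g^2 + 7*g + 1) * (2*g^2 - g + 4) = -4*g^5 - 4*g^4 + 9*g^3 - 17*g^2 + 27*g + 4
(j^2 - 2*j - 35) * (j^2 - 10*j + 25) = j^4 - 12*j^3 + 10*j^2 + 300*j - 875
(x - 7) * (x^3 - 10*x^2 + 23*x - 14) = x^4 - 17*x^3 + 93*x^2 - 175*x + 98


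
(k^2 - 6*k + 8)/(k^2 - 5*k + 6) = (k - 4)/(k - 3)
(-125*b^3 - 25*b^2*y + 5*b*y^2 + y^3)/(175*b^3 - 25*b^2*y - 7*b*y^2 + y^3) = (5*b + y)/(-7*b + y)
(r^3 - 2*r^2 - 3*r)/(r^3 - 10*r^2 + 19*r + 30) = r*(r - 3)/(r^2 - 11*r + 30)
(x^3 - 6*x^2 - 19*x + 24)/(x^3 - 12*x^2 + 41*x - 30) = (x^2 - 5*x - 24)/(x^2 - 11*x + 30)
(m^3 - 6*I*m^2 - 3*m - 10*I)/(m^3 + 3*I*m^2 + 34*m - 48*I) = (m^2 - 4*I*m + 5)/(m^2 + 5*I*m + 24)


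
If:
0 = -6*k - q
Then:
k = -q/6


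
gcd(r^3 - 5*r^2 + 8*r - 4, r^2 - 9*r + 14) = r - 2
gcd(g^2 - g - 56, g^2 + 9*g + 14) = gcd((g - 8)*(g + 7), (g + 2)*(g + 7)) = g + 7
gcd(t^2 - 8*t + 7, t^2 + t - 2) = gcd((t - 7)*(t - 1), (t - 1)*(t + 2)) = t - 1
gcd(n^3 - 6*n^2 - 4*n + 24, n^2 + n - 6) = n - 2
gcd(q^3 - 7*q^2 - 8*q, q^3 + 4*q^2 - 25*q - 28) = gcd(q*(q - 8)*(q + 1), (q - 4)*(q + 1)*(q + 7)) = q + 1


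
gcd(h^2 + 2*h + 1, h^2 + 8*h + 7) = h + 1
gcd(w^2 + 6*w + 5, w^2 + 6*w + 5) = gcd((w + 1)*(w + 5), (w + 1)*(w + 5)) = w^2 + 6*w + 5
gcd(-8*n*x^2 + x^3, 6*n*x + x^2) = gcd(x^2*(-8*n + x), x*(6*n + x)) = x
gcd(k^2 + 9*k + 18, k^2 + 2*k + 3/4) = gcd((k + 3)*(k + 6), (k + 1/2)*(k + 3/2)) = 1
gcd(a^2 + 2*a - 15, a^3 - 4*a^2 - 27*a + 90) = a^2 + 2*a - 15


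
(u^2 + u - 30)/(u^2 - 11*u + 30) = (u + 6)/(u - 6)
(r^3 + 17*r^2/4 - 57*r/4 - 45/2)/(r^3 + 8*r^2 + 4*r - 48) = (4*r^2 - 7*r - 15)/(4*(r^2 + 2*r - 8))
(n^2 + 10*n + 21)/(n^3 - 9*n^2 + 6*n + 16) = (n^2 + 10*n + 21)/(n^3 - 9*n^2 + 6*n + 16)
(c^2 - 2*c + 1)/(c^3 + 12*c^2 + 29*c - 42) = (c - 1)/(c^2 + 13*c + 42)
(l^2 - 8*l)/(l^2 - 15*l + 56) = l/(l - 7)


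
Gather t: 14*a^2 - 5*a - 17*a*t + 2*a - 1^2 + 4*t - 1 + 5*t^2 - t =14*a^2 - 3*a + 5*t^2 + t*(3 - 17*a) - 2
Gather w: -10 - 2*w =-2*w - 10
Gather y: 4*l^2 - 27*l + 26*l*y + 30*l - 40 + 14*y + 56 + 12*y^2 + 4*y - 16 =4*l^2 + 3*l + 12*y^2 + y*(26*l + 18)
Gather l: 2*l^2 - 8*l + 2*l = 2*l^2 - 6*l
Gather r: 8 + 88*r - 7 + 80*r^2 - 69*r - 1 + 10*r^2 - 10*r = 90*r^2 + 9*r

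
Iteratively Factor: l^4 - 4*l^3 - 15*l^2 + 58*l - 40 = (l - 2)*(l^3 - 2*l^2 - 19*l + 20) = (l - 2)*(l - 1)*(l^2 - l - 20) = (l - 5)*(l - 2)*(l - 1)*(l + 4)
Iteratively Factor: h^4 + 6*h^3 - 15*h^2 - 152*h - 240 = (h + 4)*(h^3 + 2*h^2 - 23*h - 60) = (h - 5)*(h + 4)*(h^2 + 7*h + 12) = (h - 5)*(h + 3)*(h + 4)*(h + 4)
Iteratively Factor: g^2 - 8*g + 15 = (g - 3)*(g - 5)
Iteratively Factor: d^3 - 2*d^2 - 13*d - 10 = (d - 5)*(d^2 + 3*d + 2) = (d - 5)*(d + 1)*(d + 2)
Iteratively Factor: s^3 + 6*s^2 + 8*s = (s + 4)*(s^2 + 2*s) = (s + 2)*(s + 4)*(s)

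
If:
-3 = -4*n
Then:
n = 3/4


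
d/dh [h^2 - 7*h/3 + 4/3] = 2*h - 7/3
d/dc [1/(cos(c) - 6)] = sin(c)/(cos(c) - 6)^2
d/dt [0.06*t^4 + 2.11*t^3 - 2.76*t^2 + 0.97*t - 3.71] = 0.24*t^3 + 6.33*t^2 - 5.52*t + 0.97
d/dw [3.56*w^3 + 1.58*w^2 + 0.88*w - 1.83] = 10.68*w^2 + 3.16*w + 0.88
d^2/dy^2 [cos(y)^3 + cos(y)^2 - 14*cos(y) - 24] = 53*cos(y)/4 - 2*cos(2*y) - 9*cos(3*y)/4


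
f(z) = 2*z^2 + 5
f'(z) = 4*z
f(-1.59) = 10.06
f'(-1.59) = -6.36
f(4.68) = 48.80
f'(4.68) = 18.72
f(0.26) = 5.14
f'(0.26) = 1.04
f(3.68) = 32.08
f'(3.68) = 14.72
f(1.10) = 7.42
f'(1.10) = 4.40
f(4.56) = 46.59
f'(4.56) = 18.24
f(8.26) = 141.46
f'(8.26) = 33.04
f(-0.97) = 6.88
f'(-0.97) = -3.88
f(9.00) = 167.00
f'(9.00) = 36.00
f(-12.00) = 293.00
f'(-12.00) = -48.00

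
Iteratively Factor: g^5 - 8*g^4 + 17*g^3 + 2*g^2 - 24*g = (g - 4)*(g^4 - 4*g^3 + g^2 + 6*g) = (g - 4)*(g + 1)*(g^3 - 5*g^2 + 6*g) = (g - 4)*(g - 3)*(g + 1)*(g^2 - 2*g) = (g - 4)*(g - 3)*(g - 2)*(g + 1)*(g)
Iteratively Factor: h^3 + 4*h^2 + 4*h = (h)*(h^2 + 4*h + 4) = h*(h + 2)*(h + 2)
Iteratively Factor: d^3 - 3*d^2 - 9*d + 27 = (d - 3)*(d^2 - 9) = (d - 3)*(d + 3)*(d - 3)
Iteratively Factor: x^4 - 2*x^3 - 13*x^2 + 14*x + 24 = (x + 3)*(x^3 - 5*x^2 + 2*x + 8) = (x + 1)*(x + 3)*(x^2 - 6*x + 8) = (x - 4)*(x + 1)*(x + 3)*(x - 2)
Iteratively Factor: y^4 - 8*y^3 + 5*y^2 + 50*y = (y + 2)*(y^3 - 10*y^2 + 25*y) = y*(y + 2)*(y^2 - 10*y + 25) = y*(y - 5)*(y + 2)*(y - 5)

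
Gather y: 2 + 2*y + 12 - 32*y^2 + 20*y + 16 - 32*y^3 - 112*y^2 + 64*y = -32*y^3 - 144*y^2 + 86*y + 30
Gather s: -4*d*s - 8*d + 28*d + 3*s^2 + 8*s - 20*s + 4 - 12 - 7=20*d + 3*s^2 + s*(-4*d - 12) - 15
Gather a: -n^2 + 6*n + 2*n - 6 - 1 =-n^2 + 8*n - 7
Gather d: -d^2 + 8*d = -d^2 + 8*d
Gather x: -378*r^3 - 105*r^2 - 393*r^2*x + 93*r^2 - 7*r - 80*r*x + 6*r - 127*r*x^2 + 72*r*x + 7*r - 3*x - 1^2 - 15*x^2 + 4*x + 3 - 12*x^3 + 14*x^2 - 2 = -378*r^3 - 12*r^2 + 6*r - 12*x^3 + x^2*(-127*r - 1) + x*(-393*r^2 - 8*r + 1)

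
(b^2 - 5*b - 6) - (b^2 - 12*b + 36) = 7*b - 42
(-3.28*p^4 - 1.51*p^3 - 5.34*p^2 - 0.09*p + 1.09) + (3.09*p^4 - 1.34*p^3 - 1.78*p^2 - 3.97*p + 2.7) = -0.19*p^4 - 2.85*p^3 - 7.12*p^2 - 4.06*p + 3.79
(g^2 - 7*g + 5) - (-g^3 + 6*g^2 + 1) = g^3 - 5*g^2 - 7*g + 4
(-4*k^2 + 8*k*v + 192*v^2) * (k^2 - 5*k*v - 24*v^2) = -4*k^4 + 28*k^3*v + 248*k^2*v^2 - 1152*k*v^3 - 4608*v^4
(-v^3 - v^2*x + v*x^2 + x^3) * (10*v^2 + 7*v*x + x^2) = -10*v^5 - 17*v^4*x + 2*v^3*x^2 + 16*v^2*x^3 + 8*v*x^4 + x^5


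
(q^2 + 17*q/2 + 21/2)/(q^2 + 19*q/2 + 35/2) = (2*q + 3)/(2*q + 5)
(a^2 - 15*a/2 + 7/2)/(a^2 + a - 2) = (a^2 - 15*a/2 + 7/2)/(a^2 + a - 2)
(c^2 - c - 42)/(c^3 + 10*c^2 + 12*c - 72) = (c - 7)/(c^2 + 4*c - 12)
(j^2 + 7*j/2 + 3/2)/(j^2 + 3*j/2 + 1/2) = (j + 3)/(j + 1)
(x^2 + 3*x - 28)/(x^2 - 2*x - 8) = (x + 7)/(x + 2)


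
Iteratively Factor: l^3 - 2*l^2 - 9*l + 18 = (l - 2)*(l^2 - 9) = (l - 3)*(l - 2)*(l + 3)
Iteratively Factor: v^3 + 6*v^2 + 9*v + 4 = (v + 1)*(v^2 + 5*v + 4) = (v + 1)^2*(v + 4)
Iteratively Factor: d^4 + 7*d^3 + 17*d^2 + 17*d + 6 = (d + 1)*(d^3 + 6*d^2 + 11*d + 6) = (d + 1)^2*(d^2 + 5*d + 6) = (d + 1)^2*(d + 3)*(d + 2)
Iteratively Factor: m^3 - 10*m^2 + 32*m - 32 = (m - 4)*(m^2 - 6*m + 8) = (m - 4)*(m - 2)*(m - 4)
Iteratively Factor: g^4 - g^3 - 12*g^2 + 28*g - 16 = (g - 2)*(g^3 + g^2 - 10*g + 8) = (g - 2)*(g - 1)*(g^2 + 2*g - 8) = (g - 2)^2*(g - 1)*(g + 4)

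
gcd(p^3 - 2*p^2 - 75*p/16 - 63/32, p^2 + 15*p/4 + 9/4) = p + 3/4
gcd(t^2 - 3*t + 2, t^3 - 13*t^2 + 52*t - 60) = t - 2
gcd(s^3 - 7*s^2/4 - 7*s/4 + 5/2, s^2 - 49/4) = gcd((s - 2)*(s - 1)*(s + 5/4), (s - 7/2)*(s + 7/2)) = 1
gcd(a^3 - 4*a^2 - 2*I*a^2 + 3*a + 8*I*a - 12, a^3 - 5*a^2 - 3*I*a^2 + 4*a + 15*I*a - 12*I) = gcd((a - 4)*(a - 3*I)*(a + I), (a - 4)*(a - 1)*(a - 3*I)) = a^2 + a*(-4 - 3*I) + 12*I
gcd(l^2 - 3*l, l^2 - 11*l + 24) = l - 3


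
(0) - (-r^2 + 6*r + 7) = r^2 - 6*r - 7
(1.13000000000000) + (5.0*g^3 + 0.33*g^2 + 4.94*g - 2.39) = 5.0*g^3 + 0.33*g^2 + 4.94*g - 1.26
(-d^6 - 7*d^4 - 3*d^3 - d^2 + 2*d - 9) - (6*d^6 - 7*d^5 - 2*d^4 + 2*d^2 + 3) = -7*d^6 + 7*d^5 - 5*d^4 - 3*d^3 - 3*d^2 + 2*d - 12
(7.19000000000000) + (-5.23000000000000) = 1.96000000000000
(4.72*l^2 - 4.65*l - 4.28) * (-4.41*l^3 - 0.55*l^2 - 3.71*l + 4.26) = -20.8152*l^5 + 17.9105*l^4 + 3.9211*l^3 + 39.7127*l^2 - 3.9302*l - 18.2328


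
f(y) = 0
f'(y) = 0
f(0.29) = 0.00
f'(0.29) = 0.00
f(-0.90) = 0.00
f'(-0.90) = 0.00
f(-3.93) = 0.00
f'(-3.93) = 0.00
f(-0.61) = 0.00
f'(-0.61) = 0.00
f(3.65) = 0.00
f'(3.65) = 0.00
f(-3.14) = 0.00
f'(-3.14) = 0.00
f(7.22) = 0.00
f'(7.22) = 0.00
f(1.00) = 0.00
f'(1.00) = 0.00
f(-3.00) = 0.00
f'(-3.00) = 0.00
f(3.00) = 0.00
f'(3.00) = 0.00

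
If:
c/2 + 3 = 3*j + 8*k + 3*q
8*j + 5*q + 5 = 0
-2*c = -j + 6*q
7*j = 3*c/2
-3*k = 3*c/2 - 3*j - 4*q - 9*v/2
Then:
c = -420/19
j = -90/19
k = -129/76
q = 125/19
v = -3827/342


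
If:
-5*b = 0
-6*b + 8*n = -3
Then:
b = 0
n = -3/8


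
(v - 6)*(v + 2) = v^2 - 4*v - 12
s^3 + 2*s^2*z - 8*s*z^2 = s*(s - 2*z)*(s + 4*z)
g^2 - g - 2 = (g - 2)*(g + 1)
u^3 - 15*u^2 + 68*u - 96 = (u - 8)*(u - 4)*(u - 3)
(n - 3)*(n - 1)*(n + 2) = n^3 - 2*n^2 - 5*n + 6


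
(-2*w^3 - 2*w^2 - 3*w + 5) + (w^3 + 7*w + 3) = -w^3 - 2*w^2 + 4*w + 8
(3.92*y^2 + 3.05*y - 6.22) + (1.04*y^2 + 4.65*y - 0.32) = 4.96*y^2 + 7.7*y - 6.54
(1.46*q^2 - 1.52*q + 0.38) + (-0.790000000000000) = 1.46*q^2 - 1.52*q - 0.41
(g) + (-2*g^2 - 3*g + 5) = -2*g^2 - 2*g + 5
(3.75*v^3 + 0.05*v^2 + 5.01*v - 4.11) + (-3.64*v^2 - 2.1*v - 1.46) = 3.75*v^3 - 3.59*v^2 + 2.91*v - 5.57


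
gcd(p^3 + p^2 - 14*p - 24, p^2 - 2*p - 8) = p^2 - 2*p - 8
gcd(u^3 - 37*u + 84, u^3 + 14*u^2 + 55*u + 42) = u + 7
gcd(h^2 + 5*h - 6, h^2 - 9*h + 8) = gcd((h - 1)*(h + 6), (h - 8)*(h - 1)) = h - 1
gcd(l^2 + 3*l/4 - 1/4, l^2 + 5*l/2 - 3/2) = 1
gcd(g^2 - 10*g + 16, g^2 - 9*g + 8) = g - 8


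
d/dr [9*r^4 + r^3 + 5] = r^2*(36*r + 3)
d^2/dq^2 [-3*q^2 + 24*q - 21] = -6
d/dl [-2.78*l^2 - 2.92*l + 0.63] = -5.56*l - 2.92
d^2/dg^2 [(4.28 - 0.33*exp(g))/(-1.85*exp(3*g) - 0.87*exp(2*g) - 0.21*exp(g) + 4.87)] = (4.5177*exp(6*g) - 130.241295*exp(5*g) - 76.038303*exp(4*g) + 22.306776*exp(3*g) - 341.002746*exp(2*g) - 72.386985*exp(g) + 3.449421)*exp(g)/(6.331625*exp(9*g) + 8.932725*exp(8*g) + 6.35697*exp(7*g) - 47.316252*exp(6*g) - 46.307988*exp(5*g) - 22.295178*exp(4*g) + 126.299562*exp(3*g) + 61.256808*exp(2*g) + 14.941647*exp(g) - 115.501303)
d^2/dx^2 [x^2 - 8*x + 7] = 2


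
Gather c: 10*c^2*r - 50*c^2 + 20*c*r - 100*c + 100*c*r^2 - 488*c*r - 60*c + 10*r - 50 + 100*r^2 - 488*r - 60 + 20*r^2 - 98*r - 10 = c^2*(10*r - 50) + c*(100*r^2 - 468*r - 160) + 120*r^2 - 576*r - 120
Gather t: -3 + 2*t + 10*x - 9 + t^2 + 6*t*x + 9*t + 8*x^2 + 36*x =t^2 + t*(6*x + 11) + 8*x^2 + 46*x - 12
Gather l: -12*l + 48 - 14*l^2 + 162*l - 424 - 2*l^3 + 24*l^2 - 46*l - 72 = -2*l^3 + 10*l^2 + 104*l - 448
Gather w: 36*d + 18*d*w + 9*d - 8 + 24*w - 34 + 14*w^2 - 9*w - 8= 45*d + 14*w^2 + w*(18*d + 15) - 50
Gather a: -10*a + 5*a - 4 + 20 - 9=7 - 5*a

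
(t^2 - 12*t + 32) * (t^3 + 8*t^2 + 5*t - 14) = t^5 - 4*t^4 - 59*t^3 + 182*t^2 + 328*t - 448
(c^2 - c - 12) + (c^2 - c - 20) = 2*c^2 - 2*c - 32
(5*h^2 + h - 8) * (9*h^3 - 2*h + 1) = 45*h^5 + 9*h^4 - 82*h^3 + 3*h^2 + 17*h - 8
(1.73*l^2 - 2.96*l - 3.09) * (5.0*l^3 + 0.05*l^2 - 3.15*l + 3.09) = 8.65*l^5 - 14.7135*l^4 - 21.0475*l^3 + 14.5152*l^2 + 0.5871*l - 9.5481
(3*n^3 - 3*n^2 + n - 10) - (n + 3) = 3*n^3 - 3*n^2 - 13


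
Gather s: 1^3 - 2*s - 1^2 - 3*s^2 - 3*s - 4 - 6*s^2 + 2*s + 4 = -9*s^2 - 3*s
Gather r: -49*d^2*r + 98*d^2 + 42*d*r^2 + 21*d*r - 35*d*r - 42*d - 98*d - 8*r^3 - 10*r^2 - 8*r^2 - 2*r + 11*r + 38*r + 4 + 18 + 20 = 98*d^2 - 140*d - 8*r^3 + r^2*(42*d - 18) + r*(-49*d^2 - 14*d + 47) + 42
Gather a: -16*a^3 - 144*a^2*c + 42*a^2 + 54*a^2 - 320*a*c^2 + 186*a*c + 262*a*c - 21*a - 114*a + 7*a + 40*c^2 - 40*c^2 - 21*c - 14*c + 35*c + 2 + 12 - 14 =-16*a^3 + a^2*(96 - 144*c) + a*(-320*c^2 + 448*c - 128)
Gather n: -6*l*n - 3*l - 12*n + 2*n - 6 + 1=-3*l + n*(-6*l - 10) - 5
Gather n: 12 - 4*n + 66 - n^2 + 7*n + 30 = -n^2 + 3*n + 108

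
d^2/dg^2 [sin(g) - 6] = -sin(g)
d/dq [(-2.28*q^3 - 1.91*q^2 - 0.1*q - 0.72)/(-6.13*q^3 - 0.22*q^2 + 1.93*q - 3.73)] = (7.105427357601e-15*q^5 - 11.2067*q^4 - 10.0268*q^3 + 8.5641*q^2 + 13.9318*q + 1.7626)/(37.5769*q^6 + 2.6972*q^5 - 23.6134*q^4 + 44.8806*q^3 + 5.3661*q^2 - 14.3978*q + 13.9129)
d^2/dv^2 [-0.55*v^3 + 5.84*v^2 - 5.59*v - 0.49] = 11.68 - 3.3*v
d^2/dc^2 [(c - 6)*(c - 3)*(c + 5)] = 6*c - 8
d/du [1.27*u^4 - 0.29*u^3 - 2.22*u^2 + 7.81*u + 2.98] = 5.08*u^3 - 0.87*u^2 - 4.44*u + 7.81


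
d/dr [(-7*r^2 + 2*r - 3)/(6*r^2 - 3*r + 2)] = (9*r^2 + 8*r - 5)/(36*r^4 - 36*r^3 + 33*r^2 - 12*r + 4)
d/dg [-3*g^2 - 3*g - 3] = -6*g - 3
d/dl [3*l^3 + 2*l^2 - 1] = l*(9*l + 4)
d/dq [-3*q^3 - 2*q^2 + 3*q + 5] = -9*q^2 - 4*q + 3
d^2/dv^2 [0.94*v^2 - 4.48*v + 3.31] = 1.88000000000000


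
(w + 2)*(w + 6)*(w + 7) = w^3 + 15*w^2 + 68*w + 84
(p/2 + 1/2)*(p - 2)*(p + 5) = p^3/2 + 2*p^2 - 7*p/2 - 5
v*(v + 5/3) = v^2 + 5*v/3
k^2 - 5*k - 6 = (k - 6)*(k + 1)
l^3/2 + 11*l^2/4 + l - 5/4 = (l/2 + 1/2)*(l - 1/2)*(l + 5)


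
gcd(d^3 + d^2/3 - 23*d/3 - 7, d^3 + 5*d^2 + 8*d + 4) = d + 1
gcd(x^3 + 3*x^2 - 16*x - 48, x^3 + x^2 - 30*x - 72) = x^2 + 7*x + 12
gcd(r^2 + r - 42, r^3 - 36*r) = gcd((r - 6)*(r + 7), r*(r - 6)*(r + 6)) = r - 6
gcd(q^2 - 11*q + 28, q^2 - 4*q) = q - 4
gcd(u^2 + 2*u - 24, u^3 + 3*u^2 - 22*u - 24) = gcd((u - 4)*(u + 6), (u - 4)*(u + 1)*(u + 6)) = u^2 + 2*u - 24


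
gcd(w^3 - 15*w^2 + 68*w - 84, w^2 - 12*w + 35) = w - 7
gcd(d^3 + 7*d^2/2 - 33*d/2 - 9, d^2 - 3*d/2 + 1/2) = 1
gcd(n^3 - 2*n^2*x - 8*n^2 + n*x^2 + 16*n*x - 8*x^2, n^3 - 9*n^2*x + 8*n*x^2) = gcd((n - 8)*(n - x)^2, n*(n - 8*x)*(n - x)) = -n + x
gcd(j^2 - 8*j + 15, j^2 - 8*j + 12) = 1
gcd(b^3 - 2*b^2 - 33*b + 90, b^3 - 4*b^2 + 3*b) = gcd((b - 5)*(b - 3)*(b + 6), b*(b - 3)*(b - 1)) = b - 3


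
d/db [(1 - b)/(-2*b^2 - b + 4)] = (2*b^2 + b - (b - 1)*(4*b + 1) - 4)/(2*b^2 + b - 4)^2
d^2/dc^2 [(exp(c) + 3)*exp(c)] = (4*exp(c) + 3)*exp(c)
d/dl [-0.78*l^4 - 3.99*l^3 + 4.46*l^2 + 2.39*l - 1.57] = -3.12*l^3 - 11.97*l^2 + 8.92*l + 2.39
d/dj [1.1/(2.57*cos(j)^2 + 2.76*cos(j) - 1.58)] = (5.654*cos(j) + 3.036)*sin(j)/(2.57*cos(j)^2 + 2.76*cos(j) - 1.58)^2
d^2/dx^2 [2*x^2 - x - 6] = 4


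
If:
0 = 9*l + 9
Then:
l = -1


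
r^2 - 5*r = r*(r - 5)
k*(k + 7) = k^2 + 7*k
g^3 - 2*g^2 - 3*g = g*(g - 3)*(g + 1)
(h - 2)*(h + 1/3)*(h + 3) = h^3 + 4*h^2/3 - 17*h/3 - 2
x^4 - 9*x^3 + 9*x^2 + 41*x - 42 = (x - 7)*(x - 3)*(x - 1)*(x + 2)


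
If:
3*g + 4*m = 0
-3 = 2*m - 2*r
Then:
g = 2 - 4*r/3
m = r - 3/2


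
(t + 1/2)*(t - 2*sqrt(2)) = t^2 - 2*sqrt(2)*t + t/2 - sqrt(2)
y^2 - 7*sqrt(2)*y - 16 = (y - 8*sqrt(2))*(y + sqrt(2))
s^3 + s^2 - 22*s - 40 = (s - 5)*(s + 2)*(s + 4)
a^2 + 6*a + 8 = (a + 2)*(a + 4)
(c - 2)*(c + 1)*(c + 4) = c^3 + 3*c^2 - 6*c - 8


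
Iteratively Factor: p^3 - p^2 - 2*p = (p)*(p^2 - p - 2) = p*(p - 2)*(p + 1)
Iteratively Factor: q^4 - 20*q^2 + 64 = (q + 2)*(q^3 - 2*q^2 - 16*q + 32) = (q - 2)*(q + 2)*(q^2 - 16) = (q - 4)*(q - 2)*(q + 2)*(q + 4)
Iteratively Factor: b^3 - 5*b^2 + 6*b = (b - 2)*(b^2 - 3*b) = (b - 3)*(b - 2)*(b)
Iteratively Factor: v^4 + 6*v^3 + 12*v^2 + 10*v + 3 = (v + 1)*(v^3 + 5*v^2 + 7*v + 3) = (v + 1)^2*(v^2 + 4*v + 3) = (v + 1)^2*(v + 3)*(v + 1)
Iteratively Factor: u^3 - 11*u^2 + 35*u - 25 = (u - 5)*(u^2 - 6*u + 5) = (u - 5)^2*(u - 1)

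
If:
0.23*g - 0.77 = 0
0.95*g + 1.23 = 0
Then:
No Solution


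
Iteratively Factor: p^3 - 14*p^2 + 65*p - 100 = (p - 5)*(p^2 - 9*p + 20) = (p - 5)^2*(p - 4)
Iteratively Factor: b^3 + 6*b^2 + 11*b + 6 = (b + 2)*(b^2 + 4*b + 3) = (b + 1)*(b + 2)*(b + 3)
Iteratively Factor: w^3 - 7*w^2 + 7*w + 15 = (w + 1)*(w^2 - 8*w + 15) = (w - 5)*(w + 1)*(w - 3)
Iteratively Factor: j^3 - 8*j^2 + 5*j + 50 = (j + 2)*(j^2 - 10*j + 25) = (j - 5)*(j + 2)*(j - 5)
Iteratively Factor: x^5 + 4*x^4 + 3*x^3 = (x + 1)*(x^4 + 3*x^3) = x*(x + 1)*(x^3 + 3*x^2) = x*(x + 1)*(x + 3)*(x^2) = x^2*(x + 1)*(x + 3)*(x)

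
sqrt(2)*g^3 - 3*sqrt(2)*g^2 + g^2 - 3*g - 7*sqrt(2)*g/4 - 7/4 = (g - 7/2)*(g + 1/2)*(sqrt(2)*g + 1)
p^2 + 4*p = p*(p + 4)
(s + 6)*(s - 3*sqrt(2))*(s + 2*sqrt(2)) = s^3 - sqrt(2)*s^2 + 6*s^2 - 12*s - 6*sqrt(2)*s - 72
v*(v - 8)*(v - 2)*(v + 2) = v^4 - 8*v^3 - 4*v^2 + 32*v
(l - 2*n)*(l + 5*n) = l^2 + 3*l*n - 10*n^2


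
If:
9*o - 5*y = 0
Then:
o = 5*y/9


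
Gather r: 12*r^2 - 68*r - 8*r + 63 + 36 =12*r^2 - 76*r + 99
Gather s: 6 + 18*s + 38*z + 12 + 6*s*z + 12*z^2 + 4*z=s*(6*z + 18) + 12*z^2 + 42*z + 18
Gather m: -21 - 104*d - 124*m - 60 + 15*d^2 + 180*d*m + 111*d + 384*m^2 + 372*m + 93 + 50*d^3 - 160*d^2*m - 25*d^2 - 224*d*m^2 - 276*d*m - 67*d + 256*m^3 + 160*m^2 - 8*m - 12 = 50*d^3 - 10*d^2 - 60*d + 256*m^3 + m^2*(544 - 224*d) + m*(-160*d^2 - 96*d + 240)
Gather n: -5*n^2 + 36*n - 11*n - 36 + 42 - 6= -5*n^2 + 25*n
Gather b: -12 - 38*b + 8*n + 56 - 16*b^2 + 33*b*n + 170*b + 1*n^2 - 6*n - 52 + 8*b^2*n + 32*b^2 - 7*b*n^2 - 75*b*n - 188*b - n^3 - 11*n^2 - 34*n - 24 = b^2*(8*n + 16) + b*(-7*n^2 - 42*n - 56) - n^3 - 10*n^2 - 32*n - 32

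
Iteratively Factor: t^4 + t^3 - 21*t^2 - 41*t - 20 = (t + 1)*(t^3 - 21*t - 20) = (t + 1)*(t + 4)*(t^2 - 4*t - 5) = (t - 5)*(t + 1)*(t + 4)*(t + 1)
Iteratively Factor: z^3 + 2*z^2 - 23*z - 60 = (z + 3)*(z^2 - z - 20) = (z - 5)*(z + 3)*(z + 4)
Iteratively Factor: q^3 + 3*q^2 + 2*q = (q)*(q^2 + 3*q + 2) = q*(q + 2)*(q + 1)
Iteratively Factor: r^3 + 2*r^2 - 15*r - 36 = (r - 4)*(r^2 + 6*r + 9) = (r - 4)*(r + 3)*(r + 3)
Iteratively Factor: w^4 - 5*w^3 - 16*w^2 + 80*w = (w - 4)*(w^3 - w^2 - 20*w) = w*(w - 4)*(w^2 - w - 20) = w*(w - 4)*(w + 4)*(w - 5)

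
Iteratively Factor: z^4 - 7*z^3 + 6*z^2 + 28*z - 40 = (z - 2)*(z^3 - 5*z^2 - 4*z + 20) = (z - 2)^2*(z^2 - 3*z - 10) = (z - 2)^2*(z + 2)*(z - 5)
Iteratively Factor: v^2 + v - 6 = (v - 2)*(v + 3)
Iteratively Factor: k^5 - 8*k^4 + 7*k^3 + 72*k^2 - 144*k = (k - 4)*(k^4 - 4*k^3 - 9*k^2 + 36*k) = (k - 4)^2*(k^3 - 9*k) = (k - 4)^2*(k + 3)*(k^2 - 3*k) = (k - 4)^2*(k - 3)*(k + 3)*(k)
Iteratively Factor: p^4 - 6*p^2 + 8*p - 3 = (p - 1)*(p^3 + p^2 - 5*p + 3) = (p - 1)^2*(p^2 + 2*p - 3) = (p - 1)^2*(p + 3)*(p - 1)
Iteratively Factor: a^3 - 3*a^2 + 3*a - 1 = (a - 1)*(a^2 - 2*a + 1) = (a - 1)^2*(a - 1)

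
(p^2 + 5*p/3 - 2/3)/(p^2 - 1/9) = 3*(p + 2)/(3*p + 1)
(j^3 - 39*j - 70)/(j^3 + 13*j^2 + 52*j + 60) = (j - 7)/(j + 6)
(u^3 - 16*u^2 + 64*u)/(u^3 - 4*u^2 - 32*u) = (u - 8)/(u + 4)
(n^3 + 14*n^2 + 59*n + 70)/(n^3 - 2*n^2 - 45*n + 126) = (n^2 + 7*n + 10)/(n^2 - 9*n + 18)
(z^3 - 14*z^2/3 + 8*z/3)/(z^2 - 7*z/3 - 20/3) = z*(3*z - 2)/(3*z + 5)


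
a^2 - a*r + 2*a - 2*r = (a + 2)*(a - r)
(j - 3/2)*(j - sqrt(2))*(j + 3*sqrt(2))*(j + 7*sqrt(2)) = j^4 - 3*j^3/2 + 9*sqrt(2)*j^3 - 27*sqrt(2)*j^2/2 + 22*j^2 - 42*sqrt(2)*j - 33*j + 63*sqrt(2)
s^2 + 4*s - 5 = (s - 1)*(s + 5)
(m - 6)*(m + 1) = m^2 - 5*m - 6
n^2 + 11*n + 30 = (n + 5)*(n + 6)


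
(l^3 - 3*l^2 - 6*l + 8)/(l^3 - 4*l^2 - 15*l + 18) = (l^2 - 2*l - 8)/(l^2 - 3*l - 18)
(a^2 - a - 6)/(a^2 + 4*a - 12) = (a^2 - a - 6)/(a^2 + 4*a - 12)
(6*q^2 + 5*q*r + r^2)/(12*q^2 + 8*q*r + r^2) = (3*q + r)/(6*q + r)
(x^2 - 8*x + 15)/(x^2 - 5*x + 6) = (x - 5)/(x - 2)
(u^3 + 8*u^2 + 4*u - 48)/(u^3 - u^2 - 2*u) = (u^2 + 10*u + 24)/(u*(u + 1))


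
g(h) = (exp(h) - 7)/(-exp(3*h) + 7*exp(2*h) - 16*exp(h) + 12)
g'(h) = (exp(h) - 7)*(3*exp(3*h) - 14*exp(2*h) + 16*exp(h))/(-exp(3*h) + 7*exp(2*h) - 16*exp(h) + 12)^2 + exp(h)/(-exp(3*h) + 7*exp(2*h) - 16*exp(h) + 12)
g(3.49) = -0.00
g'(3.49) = 0.00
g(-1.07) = -0.91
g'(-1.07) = -0.45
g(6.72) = -0.00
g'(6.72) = 0.00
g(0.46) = -22.11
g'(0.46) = -186.69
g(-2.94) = -0.62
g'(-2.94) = -0.04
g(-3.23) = -0.61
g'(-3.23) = -0.03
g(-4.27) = -0.59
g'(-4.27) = -0.01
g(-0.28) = -1.80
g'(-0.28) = -2.57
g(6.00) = 0.00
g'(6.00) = 0.00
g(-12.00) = -0.58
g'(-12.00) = 0.00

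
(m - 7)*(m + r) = m^2 + m*r - 7*m - 7*r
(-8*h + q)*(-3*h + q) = 24*h^2 - 11*h*q + q^2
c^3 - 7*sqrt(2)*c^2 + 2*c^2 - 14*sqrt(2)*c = c*(c + 2)*(c - 7*sqrt(2))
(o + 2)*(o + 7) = o^2 + 9*o + 14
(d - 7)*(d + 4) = d^2 - 3*d - 28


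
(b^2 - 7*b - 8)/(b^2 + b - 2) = (b^2 - 7*b - 8)/(b^2 + b - 2)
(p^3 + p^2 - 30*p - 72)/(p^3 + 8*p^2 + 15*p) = (p^2 - 2*p - 24)/(p*(p + 5))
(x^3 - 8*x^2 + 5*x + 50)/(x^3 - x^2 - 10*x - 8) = (x^2 - 10*x + 25)/(x^2 - 3*x - 4)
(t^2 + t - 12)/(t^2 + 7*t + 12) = (t - 3)/(t + 3)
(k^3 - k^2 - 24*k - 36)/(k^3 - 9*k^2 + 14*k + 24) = (k^2 + 5*k + 6)/(k^2 - 3*k - 4)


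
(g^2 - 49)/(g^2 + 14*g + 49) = (g - 7)/(g + 7)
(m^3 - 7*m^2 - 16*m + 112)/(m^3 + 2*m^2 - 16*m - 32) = (m - 7)/(m + 2)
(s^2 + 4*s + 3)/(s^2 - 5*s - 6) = (s + 3)/(s - 6)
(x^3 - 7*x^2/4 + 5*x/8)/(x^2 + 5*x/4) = (8*x^2 - 14*x + 5)/(2*(4*x + 5))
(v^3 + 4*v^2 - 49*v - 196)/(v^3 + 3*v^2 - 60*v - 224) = (v - 7)/(v - 8)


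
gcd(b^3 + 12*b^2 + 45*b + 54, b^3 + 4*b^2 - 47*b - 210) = b + 6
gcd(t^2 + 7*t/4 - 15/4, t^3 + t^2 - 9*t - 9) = t + 3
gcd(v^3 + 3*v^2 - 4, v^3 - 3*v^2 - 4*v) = 1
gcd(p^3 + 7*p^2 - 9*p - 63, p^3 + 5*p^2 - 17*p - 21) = p^2 + 4*p - 21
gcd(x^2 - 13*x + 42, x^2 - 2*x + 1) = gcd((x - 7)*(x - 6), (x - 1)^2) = 1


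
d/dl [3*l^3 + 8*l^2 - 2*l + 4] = 9*l^2 + 16*l - 2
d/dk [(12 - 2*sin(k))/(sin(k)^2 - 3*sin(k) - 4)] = 2*(sin(k)^2 - 12*sin(k) + 22)*cos(k)/((sin(k) - 4)^2*(sin(k) + 1)^2)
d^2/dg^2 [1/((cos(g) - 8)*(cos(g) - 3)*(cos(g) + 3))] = (-262*(1 - cos(g)^2)^2 + 12*sin(g)^6 + 3*cos(g)^6 + 88*cos(g)^5 + 304*cos(g)^3 - 2543*cos(g)^2 - 648*cos(g) + 1564)/((cos(g) - 8)^3*(cos(g) - 3)^3*(cos(g) + 3)^3)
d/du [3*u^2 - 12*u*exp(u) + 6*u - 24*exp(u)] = -12*u*exp(u) + 6*u - 36*exp(u) + 6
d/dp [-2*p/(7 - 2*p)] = -14/(2*p - 7)^2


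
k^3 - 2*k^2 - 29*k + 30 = (k - 6)*(k - 1)*(k + 5)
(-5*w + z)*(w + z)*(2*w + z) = -10*w^3 - 13*w^2*z - 2*w*z^2 + z^3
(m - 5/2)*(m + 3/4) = m^2 - 7*m/4 - 15/8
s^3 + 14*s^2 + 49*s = s*(s + 7)^2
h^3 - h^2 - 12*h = h*(h - 4)*(h + 3)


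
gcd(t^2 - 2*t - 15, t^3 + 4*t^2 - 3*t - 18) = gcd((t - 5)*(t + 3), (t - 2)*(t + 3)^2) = t + 3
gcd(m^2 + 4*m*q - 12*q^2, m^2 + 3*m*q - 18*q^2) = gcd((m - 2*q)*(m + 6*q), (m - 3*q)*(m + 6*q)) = m + 6*q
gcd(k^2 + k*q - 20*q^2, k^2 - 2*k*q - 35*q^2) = k + 5*q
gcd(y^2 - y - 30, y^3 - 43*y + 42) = y - 6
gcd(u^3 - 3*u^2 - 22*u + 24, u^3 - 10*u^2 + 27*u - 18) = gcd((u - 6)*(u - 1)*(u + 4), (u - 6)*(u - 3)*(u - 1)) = u^2 - 7*u + 6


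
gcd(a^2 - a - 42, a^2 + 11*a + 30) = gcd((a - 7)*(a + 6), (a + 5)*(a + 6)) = a + 6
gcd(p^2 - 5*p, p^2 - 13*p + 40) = p - 5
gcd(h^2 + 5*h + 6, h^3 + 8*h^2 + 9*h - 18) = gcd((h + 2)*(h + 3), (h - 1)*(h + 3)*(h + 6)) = h + 3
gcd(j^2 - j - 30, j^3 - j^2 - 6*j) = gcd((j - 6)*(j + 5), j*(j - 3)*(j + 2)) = 1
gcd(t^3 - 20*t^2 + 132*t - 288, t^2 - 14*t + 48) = t^2 - 14*t + 48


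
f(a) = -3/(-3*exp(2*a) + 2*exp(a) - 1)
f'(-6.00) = 0.01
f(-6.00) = 3.01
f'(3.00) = -0.00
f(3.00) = 0.00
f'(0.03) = -2.86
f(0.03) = 1.41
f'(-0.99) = -0.57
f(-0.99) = 4.47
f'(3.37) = -0.00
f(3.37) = 0.00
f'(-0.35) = -4.04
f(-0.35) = 2.78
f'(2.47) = -0.02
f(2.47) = 0.01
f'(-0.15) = -3.63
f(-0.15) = 2.00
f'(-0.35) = -4.04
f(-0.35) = 2.78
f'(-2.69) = 0.42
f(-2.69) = 3.42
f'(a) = -3*(6*exp(2*a) - 2*exp(a))/(-3*exp(2*a) + 2*exp(a) - 1)^2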